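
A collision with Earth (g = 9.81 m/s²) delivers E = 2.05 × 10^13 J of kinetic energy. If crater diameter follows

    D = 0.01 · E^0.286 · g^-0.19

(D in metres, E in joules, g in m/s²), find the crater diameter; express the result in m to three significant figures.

E^0.286 = (2.05 × 10^13)^0.286 = 6.414 × 10^3
g^-0.19 = 9.81^-0.19 = 0.6480
D = 0.01 × 6.414 × 10^3 × 0.6480 = 41.56 m

D ≈ 41.6 m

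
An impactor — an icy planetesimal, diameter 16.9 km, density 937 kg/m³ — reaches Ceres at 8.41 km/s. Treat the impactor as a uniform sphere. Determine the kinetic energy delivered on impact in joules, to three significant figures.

d = 16900 m; v = 8410 m/s.
Mass m = (π/6) ρ d³ = (π/6) × 937 × (16900)³ = 2.368 × 10^15 kg
E = ½ m v² = 0.5 × 2.368 × 10^15 × (8410)² = 8.374 × 10^22 J

E ≈ 8.37 × 10^22 J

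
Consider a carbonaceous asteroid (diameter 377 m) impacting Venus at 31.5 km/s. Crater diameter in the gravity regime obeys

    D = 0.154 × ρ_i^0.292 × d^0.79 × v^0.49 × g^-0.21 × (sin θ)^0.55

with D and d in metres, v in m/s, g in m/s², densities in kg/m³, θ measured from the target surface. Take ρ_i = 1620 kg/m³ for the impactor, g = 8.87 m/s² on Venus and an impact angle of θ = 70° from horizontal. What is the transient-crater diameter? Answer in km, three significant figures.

In SI units: v = 31500 m/s.
ρ_i^0.292 = 1620^0.292 = 8.653
d^0.79 = 377^0.79 = 108.5
v^0.49 = 31500^0.49 = 160.0
g^-0.21 = 8.87^-0.21 = 0.6323
(sin 70°)^0.55 = 0.9397^0.55 = 0.9664
D = 0.154 × 8.653 × 108.5 × 160.0 × 0.6323 × 0.9664 = 14136 m
   = 14.14 km

D ≈ 14.1 km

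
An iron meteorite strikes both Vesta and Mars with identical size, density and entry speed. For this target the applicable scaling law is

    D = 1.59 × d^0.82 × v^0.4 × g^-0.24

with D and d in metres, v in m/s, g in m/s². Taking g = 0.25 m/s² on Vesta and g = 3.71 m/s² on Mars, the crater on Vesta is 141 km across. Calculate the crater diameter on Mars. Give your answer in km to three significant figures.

D ≈ 73.8 km

All impactor-dependent factors cancel in the ratio, leaving D_Mars/D_Vesta = (g_Mars/g_Vesta)^-0.24.
(3.71/0.25)^-0.24 = 14.84^-0.24 = 0.5234
D_Mars = 0.5234 × 141 km = 73.8 km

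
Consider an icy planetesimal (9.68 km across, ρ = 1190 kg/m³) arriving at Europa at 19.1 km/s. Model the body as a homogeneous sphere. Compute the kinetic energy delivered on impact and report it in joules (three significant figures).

d = 9680 m; v = 19100 m/s.
Mass m = (π/6) ρ d³ = (π/6) × 1190 × (9680)³ = 5.652 × 10^14 kg
E = ½ m v² = 0.5 × 5.652 × 10^14 × (19100)² = 1.031 × 10^23 J

E ≈ 1.03 × 10^23 J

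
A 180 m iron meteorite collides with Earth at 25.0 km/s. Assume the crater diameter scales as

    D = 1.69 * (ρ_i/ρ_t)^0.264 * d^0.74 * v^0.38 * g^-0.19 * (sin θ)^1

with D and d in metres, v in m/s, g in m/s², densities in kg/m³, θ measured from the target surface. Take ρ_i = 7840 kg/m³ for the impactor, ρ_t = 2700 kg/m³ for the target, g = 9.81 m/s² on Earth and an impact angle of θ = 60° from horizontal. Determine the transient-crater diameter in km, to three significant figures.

In SI units: v = 25000 m/s.
(ρ_i/ρ_t)^0.264 = (7840/2700)^0.264 = 1.325
d^0.74 = 180^0.74 = 46.66
v^0.38 = 25000^0.38 = 46.90
g^-0.19 = 9.81^-0.19 = 0.6480
(sin 60°)^1 = 0.8660^1 = 0.8660
D = 1.69 × 1.325 × 46.66 × 46.90 × 0.6480 × 0.8660 = 2750 m
   = 2.750 km

D ≈ 2.75 km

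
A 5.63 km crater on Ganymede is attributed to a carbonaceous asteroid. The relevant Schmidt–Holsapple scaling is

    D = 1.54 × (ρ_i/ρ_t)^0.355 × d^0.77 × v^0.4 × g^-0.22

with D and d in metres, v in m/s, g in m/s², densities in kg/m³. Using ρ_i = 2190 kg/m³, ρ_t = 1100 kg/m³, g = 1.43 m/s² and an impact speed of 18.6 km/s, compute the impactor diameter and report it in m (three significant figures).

d ≈ 207 m

Rearranging for d: d = [D / (1.54 · (2190/1100)^0.355 · 18600^0.4 · 1.43^-0.22)]^(1/0.77).
D = 5630 m.
(2190/1100)^0.355 = 1.277
18600^0.4 = 51.03
1.43^-0.22 = 0.9243
Denominator = 1.54 × 1.277 × 51.03 × 0.9243 = 92.76
D / 92.76 = 5630 / 92.76 = 60.69
d = 60.69^(1/0.77) = 60.69^1.2987 = 206.9 m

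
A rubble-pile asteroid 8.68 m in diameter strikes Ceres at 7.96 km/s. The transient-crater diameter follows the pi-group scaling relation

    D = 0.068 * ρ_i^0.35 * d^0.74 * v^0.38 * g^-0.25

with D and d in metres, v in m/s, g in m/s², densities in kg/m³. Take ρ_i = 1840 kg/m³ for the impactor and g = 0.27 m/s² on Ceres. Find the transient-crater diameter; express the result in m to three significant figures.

In SI units: v = 7960 m/s.
ρ_i^0.35 = 1840^0.35 = 13.89
d^0.74 = 8.68^0.74 = 4.949
v^0.38 = 7960^0.38 = 30.36
g^-0.25 = 0.27^-0.25 = 1.387
D = 0.068 × 13.89 × 4.949 × 30.36 × 1.387 = 196.8 m

D ≈ 197 m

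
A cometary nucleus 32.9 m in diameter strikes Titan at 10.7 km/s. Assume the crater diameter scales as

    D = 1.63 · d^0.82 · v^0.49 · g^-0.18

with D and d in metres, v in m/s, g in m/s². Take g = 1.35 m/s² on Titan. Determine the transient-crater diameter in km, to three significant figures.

In SI units: v = 10700 m/s.
d^0.82 = 32.9^0.82 = 17.54
v^0.49 = 10700^0.49 = 94.28
g^-0.18 = 1.35^-0.18 = 0.9474
D = 1.63 × 17.54 × 94.28 × 0.9474 = 2554 m
   = 2.554 km

D ≈ 2.55 km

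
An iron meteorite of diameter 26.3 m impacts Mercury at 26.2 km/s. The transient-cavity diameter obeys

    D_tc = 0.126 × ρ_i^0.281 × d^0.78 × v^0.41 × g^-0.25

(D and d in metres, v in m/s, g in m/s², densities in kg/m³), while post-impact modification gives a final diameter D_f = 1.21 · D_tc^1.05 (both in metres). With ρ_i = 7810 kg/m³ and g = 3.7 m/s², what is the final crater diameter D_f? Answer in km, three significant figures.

v = 26200 m/s.
ρ_i^0.281 = 7810^0.281 = 12.41
d^0.78 = 26.3^0.78 = 12.81
v^0.41 = 26200^0.41 = 64.79
g^-0.25 = 3.7^-0.25 = 0.7210
D_tc = 0.126 × 12.41 × 12.81 × 64.79 × 0.7210 = 935.7 m
D_f = 1.21 × (935.7)^1.05 = 1594 m
     = 1.594 km

D_f ≈ 1.59 km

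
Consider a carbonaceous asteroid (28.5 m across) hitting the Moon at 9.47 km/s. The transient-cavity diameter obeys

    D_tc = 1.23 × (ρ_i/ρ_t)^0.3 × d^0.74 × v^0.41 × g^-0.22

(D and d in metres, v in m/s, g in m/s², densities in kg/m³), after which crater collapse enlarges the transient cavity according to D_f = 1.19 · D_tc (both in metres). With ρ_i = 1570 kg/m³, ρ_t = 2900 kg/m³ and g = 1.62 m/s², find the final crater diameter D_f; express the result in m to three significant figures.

D_f ≈ 558 m

v = 9470 m/s.
(ρ_i/ρ_t)^0.3 = (1570/2900)^0.3 = 0.8319
d^0.74 = 28.5^0.74 = 11.93
v^0.41 = 9470^0.41 = 42.69
g^-0.22 = 1.62^-0.22 = 0.8993
D_tc = 1.23 × 0.8319 × 11.93 × 42.69 × 0.8993 = 468.6 m
D_f = 1.19 × 468.6 = 557.6 m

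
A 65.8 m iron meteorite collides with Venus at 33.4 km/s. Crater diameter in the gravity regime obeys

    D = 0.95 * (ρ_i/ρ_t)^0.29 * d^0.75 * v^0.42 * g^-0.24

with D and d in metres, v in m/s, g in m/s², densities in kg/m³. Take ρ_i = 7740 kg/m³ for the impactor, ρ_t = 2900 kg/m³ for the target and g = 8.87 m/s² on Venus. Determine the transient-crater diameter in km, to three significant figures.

In SI units: v = 33400 m/s.
(ρ_i/ρ_t)^0.29 = (7740/2900)^0.29 = 1.329
d^0.75 = 65.8^0.75 = 23.10
v^0.42 = 33400^0.42 = 79.43
g^-0.24 = 8.87^-0.24 = 0.5922
D = 0.95 × 1.329 × 23.10 × 79.43 × 0.5922 = 1372 m
   = 1.372 km

D ≈ 1.37 km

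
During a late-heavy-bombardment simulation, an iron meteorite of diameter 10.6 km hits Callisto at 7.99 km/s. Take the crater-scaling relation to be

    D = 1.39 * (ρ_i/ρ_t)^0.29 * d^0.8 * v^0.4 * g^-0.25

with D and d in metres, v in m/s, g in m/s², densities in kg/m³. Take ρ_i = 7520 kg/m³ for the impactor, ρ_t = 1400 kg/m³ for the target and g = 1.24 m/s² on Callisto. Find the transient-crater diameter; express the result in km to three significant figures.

In SI units: d = 10600 m, v = 7990 m/s.
(ρ_i/ρ_t)^0.29 = (7520/1400)^0.29 = 1.628
d^0.8 = 10600^0.8 = 1661
v^0.4 = 7990^0.4 = 36.39
g^-0.25 = 1.24^-0.25 = 0.9476
D = 1.39 × 1.628 × 1661 × 36.39 × 0.9476 = 1.296 × 10^5 m
   = 129.6 km

D ≈ 130 km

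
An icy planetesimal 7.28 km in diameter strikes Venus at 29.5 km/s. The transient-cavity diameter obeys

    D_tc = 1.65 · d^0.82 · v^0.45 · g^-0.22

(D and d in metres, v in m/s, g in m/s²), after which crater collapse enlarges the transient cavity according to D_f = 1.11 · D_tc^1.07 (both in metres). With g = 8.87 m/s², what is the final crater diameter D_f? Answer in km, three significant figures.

In SI: d = 7280 m, v = 29500 m/s.
d^0.82 = 7280^0.82 = 1469
v^0.45 = 29500^0.45 = 102.7
g^-0.22 = 8.87^-0.22 = 0.6187
D_tc = 1.65 × 1469 × 102.7 × 0.6187 = 1.540 × 10^5 m
D_f = 1.11 × (1.540 × 10^5)^1.07 = 3.944 × 10^5 m
     = 394.4 km

D_f ≈ 394 km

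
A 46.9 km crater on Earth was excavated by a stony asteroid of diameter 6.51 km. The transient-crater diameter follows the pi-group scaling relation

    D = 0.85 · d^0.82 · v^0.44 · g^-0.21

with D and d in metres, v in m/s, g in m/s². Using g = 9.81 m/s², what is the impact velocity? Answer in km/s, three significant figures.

v ≈ 13.9 km/s

Rearranging for v: v = [D / (0.85 · 6510^0.82 · 9.81^-0.21)]^(1/0.44).
D = 46900 m.
6510^0.82 = 1340
9.81^-0.21 = 0.6191
Denominator = 0.85 × 1340 × 0.6191 = 705.2
D / 705.2 = 46900 / 705.2 = 66.51
v = 66.51^(1/0.44) = 66.51^2.2727 = 13896 m/s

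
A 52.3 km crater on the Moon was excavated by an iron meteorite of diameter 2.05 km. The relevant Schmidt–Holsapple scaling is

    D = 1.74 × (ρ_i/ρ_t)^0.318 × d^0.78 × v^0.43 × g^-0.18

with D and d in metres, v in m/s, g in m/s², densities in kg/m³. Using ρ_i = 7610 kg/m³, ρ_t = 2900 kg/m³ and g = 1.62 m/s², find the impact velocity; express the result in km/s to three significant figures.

Rearranging for v: v = [D / (1.74 · (7610/2900)^0.318 · 2050^0.78 · 1.62^-0.18)]^(1/0.43).
D = 52300 m.
(7610/2900)^0.318 = 1.359
2050^0.78 = 383.0
1.62^-0.18 = 0.9168
Denominator = 1.74 × 1.359 × 383.0 × 0.9168 = 830.3
D / 830.3 = 52300 / 830.3 = 62.99
v = 62.99^(1/0.43) = 62.99^2.3256 = 15289 m/s

v ≈ 15.3 km/s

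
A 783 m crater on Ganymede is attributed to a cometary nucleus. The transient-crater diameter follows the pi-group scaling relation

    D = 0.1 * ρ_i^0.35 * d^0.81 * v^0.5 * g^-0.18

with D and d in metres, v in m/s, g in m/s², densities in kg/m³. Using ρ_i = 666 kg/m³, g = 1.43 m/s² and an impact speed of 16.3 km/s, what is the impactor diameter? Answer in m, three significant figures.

Rearranging for d: d = [D / (0.1 · 666^0.35 · 16300^0.5 · 1.43^-0.18)]^(1/0.81).
666^0.35 = 9.732
16300^0.5 = 127.7
1.43^-0.18 = 0.9376
Denominator = 0.1 × 9.732 × 127.7 × 0.9376 = 116.5
D / 116.5 = 783 / 116.5 = 6.721
d = 6.721^(1/0.81) = 6.721^1.2346 = 10.51 m

d ≈ 10.5 m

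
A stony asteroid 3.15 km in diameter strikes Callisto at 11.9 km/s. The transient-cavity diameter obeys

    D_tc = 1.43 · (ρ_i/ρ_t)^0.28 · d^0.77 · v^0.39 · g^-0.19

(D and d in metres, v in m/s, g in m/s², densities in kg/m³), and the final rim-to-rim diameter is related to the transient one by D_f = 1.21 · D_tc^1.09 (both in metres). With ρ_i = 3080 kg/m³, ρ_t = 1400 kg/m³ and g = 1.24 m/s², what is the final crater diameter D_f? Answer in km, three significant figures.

In SI: d = 3150 m, v = 11900 m/s.
(ρ_i/ρ_t)^0.28 = (3080/1400)^0.28 = 1.247
d^0.77 = 3150^0.77 = 494.0
v^0.39 = 11900^0.39 = 38.86
g^-0.19 = 1.24^-0.19 = 0.9600
D_tc = 1.43 × 1.247 × 494.0 × 38.86 × 0.9600 = 32860 m
D_f = 1.21 × (32860)^1.09 = 1.014 × 10^5 m
     = 101.4 km

D_f ≈ 101 km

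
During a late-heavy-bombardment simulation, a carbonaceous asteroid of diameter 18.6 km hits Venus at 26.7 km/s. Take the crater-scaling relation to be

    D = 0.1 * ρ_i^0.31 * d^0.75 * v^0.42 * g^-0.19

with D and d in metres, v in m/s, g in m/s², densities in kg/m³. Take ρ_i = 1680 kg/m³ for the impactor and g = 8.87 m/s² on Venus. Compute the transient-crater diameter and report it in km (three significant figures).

D ≈ 76.0 km

In SI units: d = 18600 m, v = 26700 m/s.
ρ_i^0.31 = 1680^0.31 = 9.996
d^0.75 = 18600^0.75 = 1593
v^0.42 = 26700^0.42 = 72.30
g^-0.19 = 8.87^-0.19 = 0.6605
D = 0.1 × 9.996 × 1593 × 72.30 × 0.6605 = 76042 m
   = 76.04 km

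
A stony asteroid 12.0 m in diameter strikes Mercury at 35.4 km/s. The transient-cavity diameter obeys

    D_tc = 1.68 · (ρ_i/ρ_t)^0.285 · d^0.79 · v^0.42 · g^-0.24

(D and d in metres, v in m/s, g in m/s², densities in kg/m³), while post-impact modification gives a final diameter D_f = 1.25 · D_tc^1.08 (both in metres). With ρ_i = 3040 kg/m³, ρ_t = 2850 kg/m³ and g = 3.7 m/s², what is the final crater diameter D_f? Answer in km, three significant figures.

D_f ≈ 1.53 km

v = 35400 m/s.
(ρ_i/ρ_t)^0.285 = (3040/2850)^0.285 = 1.019
d^0.79 = 12^0.79 = 7.121
v^0.42 = 35400^0.42 = 81.39
g^-0.24 = 3.7^-0.24 = 0.7305
D_tc = 1.68 × 1.019 × 7.121 × 81.39 × 0.7305 = 724.8 m
D_f = 1.25 × (724.8)^1.08 = 1534 m
     = 1.534 km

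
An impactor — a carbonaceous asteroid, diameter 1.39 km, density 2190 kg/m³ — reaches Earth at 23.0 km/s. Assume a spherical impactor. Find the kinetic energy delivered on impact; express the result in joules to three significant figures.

d = 1390 m; v = 23000 m/s.
Mass m = (π/6) ρ d³ = (π/6) × 2190 × (1390)³ = 3.080 × 10^12 kg
E = ½ m v² = 0.5 × 3.080 × 10^12 × (23000)² = 8.147 × 10^20 J

E ≈ 8.15 × 10^20 J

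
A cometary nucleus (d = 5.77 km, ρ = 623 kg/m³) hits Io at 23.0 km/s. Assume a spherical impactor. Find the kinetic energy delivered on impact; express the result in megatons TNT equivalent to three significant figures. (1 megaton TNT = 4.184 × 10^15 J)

E ≈ 3.96 × 10^6 Mt TNT

d = 5770 m; v = 23000 m/s.
Mass m = (π/6) ρ d³ = (π/6) × 623 × (5770)³ = 6.266 × 10^13 kg
E = ½ m v² = 0.5 × 6.266 × 10^13 × (23000)² = 1.657 × 10^22 J
   = 1.657 × 10^22 / 4.184×10^15 = 3.960 × 10^6 Mt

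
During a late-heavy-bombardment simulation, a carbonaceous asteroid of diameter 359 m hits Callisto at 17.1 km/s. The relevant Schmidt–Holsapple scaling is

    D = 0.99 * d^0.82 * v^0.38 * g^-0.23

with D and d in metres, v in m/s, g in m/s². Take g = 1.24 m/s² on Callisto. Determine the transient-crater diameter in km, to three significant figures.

In SI units: v = 17100 m/s.
d^0.82 = 359^0.82 = 124.5
v^0.38 = 17100^0.38 = 40.60
g^-0.23 = 1.24^-0.23 = 0.9517
D = 0.99 × 124.5 × 40.60 × 0.9517 = 4762 m
   = 4.762 km

D ≈ 4.76 km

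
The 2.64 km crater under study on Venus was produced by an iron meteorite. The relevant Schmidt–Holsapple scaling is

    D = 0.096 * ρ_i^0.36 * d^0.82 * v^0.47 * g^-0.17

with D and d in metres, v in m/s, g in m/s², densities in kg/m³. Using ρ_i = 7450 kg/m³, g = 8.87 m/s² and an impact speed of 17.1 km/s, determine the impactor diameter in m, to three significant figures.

Rearranging for d: d = [D / (0.096 · 7450^0.36 · 17100^0.47 · 8.87^-0.17)]^(1/0.82).
D = 2640 m.
7450^0.36 = 24.77
17100^0.47 = 97.61
8.87^-0.17 = 0.6900
Denominator = 0.096 × 24.77 × 97.61 × 0.6900 = 160.2
D / 160.2 = 2640 / 160.2 = 16.48
d = 16.48^(1/0.82) = 16.48^1.2195 = 30.48 m

d ≈ 30.5 m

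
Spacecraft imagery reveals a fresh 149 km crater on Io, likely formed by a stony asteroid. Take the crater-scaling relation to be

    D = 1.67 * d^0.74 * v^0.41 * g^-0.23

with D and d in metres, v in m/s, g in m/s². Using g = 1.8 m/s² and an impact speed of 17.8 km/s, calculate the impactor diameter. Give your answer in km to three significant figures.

Rearranging for d: d = [D / (1.67 · 17800^0.41 · 1.8^-0.23)]^(1/0.74).
D = 149000 m.
17800^0.41 = 55.29
1.8^-0.23 = 0.8735
Denominator = 1.67 × 55.29 × 0.8735 = 80.65
D / 80.65 = 149000 / 80.65 = 1847
d = 1847^(1/0.74) = 1847^1.3514 = 25960 m

d ≈ 26.0 km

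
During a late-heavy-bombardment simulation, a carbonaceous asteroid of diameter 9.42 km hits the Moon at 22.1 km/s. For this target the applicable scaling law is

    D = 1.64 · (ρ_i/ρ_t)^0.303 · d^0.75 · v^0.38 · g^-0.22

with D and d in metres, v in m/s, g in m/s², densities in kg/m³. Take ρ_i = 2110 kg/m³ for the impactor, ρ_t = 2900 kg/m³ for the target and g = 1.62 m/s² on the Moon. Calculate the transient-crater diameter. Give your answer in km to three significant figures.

In SI units: d = 9420 m, v = 22100 m/s.
(ρ_i/ρ_t)^0.303 = (2110/2900)^0.303 = 0.9081
d^0.75 = 9420^0.75 = 956.2
v^0.38 = 22100^0.38 = 44.76
g^-0.22 = 1.62^-0.22 = 0.8993
D = 1.64 × 0.9081 × 956.2 × 44.76 × 0.8993 = 57322 m
   = 57.32 km

D ≈ 57.3 km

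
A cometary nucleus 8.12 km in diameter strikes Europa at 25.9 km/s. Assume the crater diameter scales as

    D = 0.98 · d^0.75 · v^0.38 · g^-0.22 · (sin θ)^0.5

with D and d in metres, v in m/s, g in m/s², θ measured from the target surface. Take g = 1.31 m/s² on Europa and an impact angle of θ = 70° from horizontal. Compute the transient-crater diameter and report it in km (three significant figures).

In SI units: d = 8120 m, v = 25900 m/s.
d^0.75 = 8120^0.75 = 855.4
v^0.38 = 25900^0.38 = 47.54
g^-0.22 = 1.31^-0.22 = 0.9423
(sin 70°)^0.5 = 0.9397^0.5 = 0.9694
D = 0.98 × 855.4 × 47.54 × 0.9423 × 0.9694 = 36404 m
   = 36.40 km

D ≈ 36.4 km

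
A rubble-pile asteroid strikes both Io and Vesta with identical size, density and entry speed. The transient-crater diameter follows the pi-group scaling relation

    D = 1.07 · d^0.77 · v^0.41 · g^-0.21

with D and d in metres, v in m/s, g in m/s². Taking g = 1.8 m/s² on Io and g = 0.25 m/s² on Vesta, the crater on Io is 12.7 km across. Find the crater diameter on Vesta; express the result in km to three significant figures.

All impactor-dependent factors cancel in the ratio, leaving D_Vesta/D_Io = (g_Vesta/g_Io)^-0.21.
(0.25/1.8)^-0.21 = 0.1389^-0.21 = 1.514
D_Vesta = 1.514 × 12.7 km = 19.2 km

D ≈ 19.2 km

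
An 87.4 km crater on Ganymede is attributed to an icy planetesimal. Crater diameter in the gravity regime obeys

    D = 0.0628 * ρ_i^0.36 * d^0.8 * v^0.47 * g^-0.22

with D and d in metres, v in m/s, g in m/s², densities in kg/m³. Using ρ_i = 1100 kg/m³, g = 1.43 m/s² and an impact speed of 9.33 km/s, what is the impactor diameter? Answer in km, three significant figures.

Rearranging for d: d = [D / (0.0628 · 1100^0.36 · 9330^0.47 · 1.43^-0.22)]^(1/0.8).
D = 87400 m.
1100^0.36 = 12.44
9330^0.47 = 73.43
1.43^-0.22 = 0.9243
Denominator = 0.0628 × 12.44 × 73.43 × 0.9243 = 53.02
D / 53.02 = 87400 / 53.02 = 1648
d = 1648^(1/0.8) = 1648^1.25 = 10500 m

d ≈ 10.5 km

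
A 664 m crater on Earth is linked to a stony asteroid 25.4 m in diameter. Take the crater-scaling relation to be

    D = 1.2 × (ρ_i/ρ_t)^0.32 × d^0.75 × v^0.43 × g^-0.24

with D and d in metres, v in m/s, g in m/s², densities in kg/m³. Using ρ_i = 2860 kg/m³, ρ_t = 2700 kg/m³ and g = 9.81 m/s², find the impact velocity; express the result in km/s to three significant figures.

v ≈ 29.1 km/s

Rearranging for v: v = [D / (1.2 · (2860/2700)^0.32 · 25.4^0.75 · 9.81^-0.24)]^(1/0.43).
(2860/2700)^0.32 = 1.019
25.4^0.75 = 11.31
9.81^-0.24 = 0.5781
Denominator = 1.2 × 1.019 × 11.31 × 0.5781 = 7.995
D / 7.995 = 664 / 7.995 = 83.05
v = 83.05^(1/0.43) = 83.05^2.3256 = 29081 m/s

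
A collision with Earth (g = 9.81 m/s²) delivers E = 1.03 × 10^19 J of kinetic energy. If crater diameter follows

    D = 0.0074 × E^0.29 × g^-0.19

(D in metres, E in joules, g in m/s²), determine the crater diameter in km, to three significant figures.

E^0.29 = (1.03 × 10^19)^0.29 = 3.264 × 10^5
g^-0.19 = 9.81^-0.19 = 0.6480
D = 0.0074 × 3.264 × 10^5 × 0.6480 = 1565 m
   = 1.565 km

D ≈ 1.57 km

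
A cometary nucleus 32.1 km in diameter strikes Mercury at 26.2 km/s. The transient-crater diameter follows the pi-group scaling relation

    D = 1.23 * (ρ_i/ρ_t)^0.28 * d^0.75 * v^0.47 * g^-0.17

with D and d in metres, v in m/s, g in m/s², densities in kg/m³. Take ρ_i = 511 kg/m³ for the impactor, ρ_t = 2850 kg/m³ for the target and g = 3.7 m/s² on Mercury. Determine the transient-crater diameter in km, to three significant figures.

D ≈ 174 km

In SI units: d = 32100 m, v = 26200 m/s.
(ρ_i/ρ_t)^0.28 = (511/2850)^0.28 = 0.6180
d^0.75 = 32100^0.75 = 2398
v^0.47 = 26200^0.47 = 119.3
g^-0.17 = 3.7^-0.17 = 0.8006
D = 1.23 × 0.6180 × 2398 × 119.3 × 0.8006 = 1.741 × 10^5 m
   = 174.1 km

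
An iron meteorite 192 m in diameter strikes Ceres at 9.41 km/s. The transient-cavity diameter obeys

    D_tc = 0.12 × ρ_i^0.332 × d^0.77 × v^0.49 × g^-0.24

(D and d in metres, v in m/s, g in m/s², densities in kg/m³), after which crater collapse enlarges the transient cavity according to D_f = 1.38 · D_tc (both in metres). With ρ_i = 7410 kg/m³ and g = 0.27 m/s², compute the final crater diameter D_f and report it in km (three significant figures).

D_f ≈ 22.2 km

v = 9410 m/s.
ρ_i^0.332 = 7410^0.332 = 19.27
d^0.77 = 192^0.77 = 57.30
v^0.49 = 9410^0.49 = 88.52
g^-0.24 = 0.27^-0.24 = 1.369
D_tc = 0.12 × 19.27 × 57.30 × 88.52 × 1.369 = 16060 m
D_f = 1.38 × 16060 = 22163 m
     = 22.16 km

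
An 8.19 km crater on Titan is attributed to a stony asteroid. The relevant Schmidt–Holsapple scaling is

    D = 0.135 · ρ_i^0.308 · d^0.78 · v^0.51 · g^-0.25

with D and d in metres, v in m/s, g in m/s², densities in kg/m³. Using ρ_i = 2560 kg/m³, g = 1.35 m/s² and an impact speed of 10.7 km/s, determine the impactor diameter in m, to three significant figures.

d ≈ 156 m

Rearranging for d: d = [D / (0.135 · 2560^0.308 · 10700^0.51 · 1.35^-0.25)]^(1/0.78).
D = 8190 m.
2560^0.308 = 11.21
10700^0.51 = 113.5
1.35^-0.25 = 0.9277
Denominator = 0.135 × 11.21 × 113.5 × 0.9277 = 159.3
D / 159.3 = 8190 / 159.3 = 51.41
d = 51.41^(1/0.78) = 51.41^1.2821 = 156.2 m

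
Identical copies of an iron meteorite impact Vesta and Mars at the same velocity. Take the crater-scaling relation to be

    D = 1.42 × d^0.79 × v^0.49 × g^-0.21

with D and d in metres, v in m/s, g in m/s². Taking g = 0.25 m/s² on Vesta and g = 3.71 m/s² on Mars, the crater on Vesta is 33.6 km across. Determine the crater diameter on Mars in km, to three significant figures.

All impactor-dependent factors cancel in the ratio, leaving D_Mars/D_Vesta = (g_Mars/g_Vesta)^-0.21.
(3.71/0.25)^-0.21 = 14.84^-0.21 = 0.5675
D_Mars = 0.5675 × 33.6 km = 19.1 km

D ≈ 19.1 km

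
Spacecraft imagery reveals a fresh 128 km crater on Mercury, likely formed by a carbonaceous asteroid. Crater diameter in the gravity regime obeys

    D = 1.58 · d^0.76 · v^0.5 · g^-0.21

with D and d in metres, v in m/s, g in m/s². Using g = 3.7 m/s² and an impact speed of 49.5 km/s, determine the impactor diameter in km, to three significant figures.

d ≈ 3.37 km

Rearranging for d: d = [D / (1.58 · 49500^0.5 · 3.7^-0.21)]^(1/0.76).
D = 128000 m.
49500^0.5 = 222.5
3.7^-0.21 = 0.7598
Denominator = 1.58 × 222.5 × 0.7598 = 267.1
D / 267.1 = 128000 / 267.1 = 479.2
d = 479.2^(1/0.76) = 479.2^1.3158 = 3365 m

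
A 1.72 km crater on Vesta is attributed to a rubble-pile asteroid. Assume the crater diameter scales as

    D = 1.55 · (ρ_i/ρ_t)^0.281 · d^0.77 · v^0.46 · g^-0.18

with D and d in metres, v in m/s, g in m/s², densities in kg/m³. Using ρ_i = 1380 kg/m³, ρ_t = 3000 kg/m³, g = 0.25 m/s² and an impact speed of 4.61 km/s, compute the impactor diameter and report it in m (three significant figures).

d ≈ 56.0 m

Rearranging for d: d = [D / (1.55 · (1380/3000)^0.281 · 4610^0.46 · 0.25^-0.18)]^(1/0.77).
D = 1720 m.
(1380/3000)^0.281 = 0.8040
4610^0.46 = 48.45
0.25^-0.18 = 1.283
Denominator = 1.55 × 0.8040 × 48.45 × 1.283 = 77.47
D / 77.47 = 1720 / 77.47 = 22.20
d = 22.20^(1/0.77) = 22.20^1.2987 = 56.04 m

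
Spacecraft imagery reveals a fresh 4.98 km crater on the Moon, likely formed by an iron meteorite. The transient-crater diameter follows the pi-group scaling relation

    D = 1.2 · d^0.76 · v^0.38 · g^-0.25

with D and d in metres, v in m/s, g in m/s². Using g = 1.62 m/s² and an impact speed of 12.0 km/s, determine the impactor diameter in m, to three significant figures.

d ≈ 616 m

Rearranging for d: d = [D / (1.2 · 12000^0.38 · 1.62^-0.25)]^(1/0.76).
D = 4980 m.
12000^0.38 = 35.49
1.62^-0.25 = 0.8864
Denominator = 1.2 × 35.49 × 0.8864 = 37.75
D / 37.75 = 4980 / 37.75 = 131.9
d = 131.9^(1/0.76) = 131.9^1.3158 = 616.3 m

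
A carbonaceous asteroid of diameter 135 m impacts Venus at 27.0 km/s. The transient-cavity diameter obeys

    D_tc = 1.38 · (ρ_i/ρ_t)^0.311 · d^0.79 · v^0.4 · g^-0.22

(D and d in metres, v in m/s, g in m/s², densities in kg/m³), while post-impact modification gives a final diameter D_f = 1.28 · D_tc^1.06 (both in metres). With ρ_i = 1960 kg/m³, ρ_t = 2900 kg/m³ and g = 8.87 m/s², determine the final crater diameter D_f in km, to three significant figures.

v = 27000 m/s.
(ρ_i/ρ_t)^0.311 = (1960/2900)^0.311 = 0.8853
d^0.79 = 135^0.79 = 48.19
v^0.4 = 27000^0.4 = 59.23
g^-0.22 = 8.87^-0.22 = 0.6187
D_tc = 1.38 × 0.8853 × 48.19 × 59.23 × 0.6187 = 2157 m
D_f = 1.28 × (2157)^1.06 = 4376 m
     = 4.376 km

D_f ≈ 4.38 km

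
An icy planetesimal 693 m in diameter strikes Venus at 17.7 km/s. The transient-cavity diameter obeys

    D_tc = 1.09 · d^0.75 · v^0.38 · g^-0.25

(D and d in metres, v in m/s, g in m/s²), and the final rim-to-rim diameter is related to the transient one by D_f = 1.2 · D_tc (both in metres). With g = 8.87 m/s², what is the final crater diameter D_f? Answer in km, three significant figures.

v = 17700 m/s.
d^0.75 = 693^0.75 = 135.1
v^0.38 = 17700^0.38 = 41.14
g^-0.25 = 8.87^-0.25 = 0.5795
D_tc = 1.09 × 135.1 × 41.14 × 0.5795 = 3511 m
D_f = 1.2 × 3511 = 4213 m
     = 4.213 km

D_f ≈ 4.21 km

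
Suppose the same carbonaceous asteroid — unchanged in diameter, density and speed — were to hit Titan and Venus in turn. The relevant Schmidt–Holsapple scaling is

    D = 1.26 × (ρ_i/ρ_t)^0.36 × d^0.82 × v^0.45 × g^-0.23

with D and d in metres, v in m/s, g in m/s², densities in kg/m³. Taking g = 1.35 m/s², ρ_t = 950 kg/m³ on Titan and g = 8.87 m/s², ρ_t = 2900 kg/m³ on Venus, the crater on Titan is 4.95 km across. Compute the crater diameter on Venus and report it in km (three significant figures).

The impactor-only factors (d, v, ρ_i) cancel in the ratio, leaving D_Venus/D_Titan = (g_Venus/g_Titan)^-0.23 · (ρ_t,Titan/ρ_t,Venus)^0.36.
(8.87/1.35)^-0.23 = 6.570^-0.23 = 0.6486
(950/2900)^0.36 = 0.3276^0.36 = 0.6692
Ratio = 0.6486 × 0.6692 = 0.4340
D_Venus = 0.4340 × 4.95 km = 2.15 km

D ≈ 2.15 km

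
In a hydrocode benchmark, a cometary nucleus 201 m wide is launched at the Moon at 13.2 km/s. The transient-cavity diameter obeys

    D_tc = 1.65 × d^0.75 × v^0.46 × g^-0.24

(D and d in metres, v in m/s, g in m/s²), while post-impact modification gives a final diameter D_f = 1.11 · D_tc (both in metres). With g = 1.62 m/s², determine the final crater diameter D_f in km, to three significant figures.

D_f ≈ 6.85 km

v = 13200 m/s.
d^0.75 = 201^0.75 = 53.38
v^0.46 = 13200^0.46 = 78.61
g^-0.24 = 1.62^-0.24 = 0.8907
D_tc = 1.65 × 53.38 × 78.61 × 0.8907 = 6167 m
D_f = 1.11 × 6167 = 6845 m
     = 6.845 km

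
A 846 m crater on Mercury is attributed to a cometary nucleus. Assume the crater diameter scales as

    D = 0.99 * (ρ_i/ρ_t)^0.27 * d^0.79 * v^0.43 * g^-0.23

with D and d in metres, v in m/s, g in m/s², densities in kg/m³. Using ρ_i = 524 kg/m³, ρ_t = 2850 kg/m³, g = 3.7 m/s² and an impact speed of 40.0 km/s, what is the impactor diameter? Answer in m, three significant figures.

Rearranging for d: d = [D / (0.99 · (524/2850)^0.27 · 40000^0.43 · 3.7^-0.23)]^(1/0.79).
(524/2850)^0.27 = 0.6330
40000^0.43 = 95.25
3.7^-0.23 = 0.7401
Denominator = 0.99 × 0.6330 × 95.25 × 0.7401 = 44.18
D / 44.18 = 846 / 44.18 = 19.15
d = 19.15^(1/0.79) = 19.15^1.2658 = 41.97 m

d ≈ 42.0 m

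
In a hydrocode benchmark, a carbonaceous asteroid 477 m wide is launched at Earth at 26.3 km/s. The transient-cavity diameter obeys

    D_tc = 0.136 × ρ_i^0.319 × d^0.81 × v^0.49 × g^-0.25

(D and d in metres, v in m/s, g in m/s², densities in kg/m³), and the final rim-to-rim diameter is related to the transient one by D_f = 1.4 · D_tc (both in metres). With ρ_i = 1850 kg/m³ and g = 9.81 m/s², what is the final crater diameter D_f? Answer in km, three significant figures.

v = 26300 m/s.
ρ_i^0.319 = 1850^0.319 = 11.02
d^0.81 = 477^0.81 = 147.8
v^0.49 = 26300^0.49 = 146.5
g^-0.25 = 9.81^-0.25 = 0.5650
D_tc = 0.136 × 11.02 × 147.8 × 146.5 × 0.5650 = 18340 m
D_f = 1.4 × 18340 = 25676 m
     = 25.68 km

D_f ≈ 25.7 km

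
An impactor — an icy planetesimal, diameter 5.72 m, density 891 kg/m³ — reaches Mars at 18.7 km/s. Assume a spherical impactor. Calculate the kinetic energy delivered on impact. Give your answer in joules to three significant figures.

v = 18700 m/s.
Mass m = (π/6) ρ d³ = (π/6) × 891 × (5.72)³ = 8.731 × 10^4 kg
E = ½ m v² = 0.5 × 8.731 × 10^4 × (18700)² = 1.527 × 10^13 J

E ≈ 1.53 × 10^13 J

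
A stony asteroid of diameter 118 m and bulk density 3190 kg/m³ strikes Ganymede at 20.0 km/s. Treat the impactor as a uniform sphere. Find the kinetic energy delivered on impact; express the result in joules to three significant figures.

E ≈ 5.49 × 10^17 J

v = 20000 m/s.
Mass m = (π/6) ρ d³ = (π/6) × 3190 × (118)³ = 2.744 × 10^9 kg
E = ½ m v² = 0.5 × 2.744 × 10^9 × (20000)² = 5.488 × 10^17 J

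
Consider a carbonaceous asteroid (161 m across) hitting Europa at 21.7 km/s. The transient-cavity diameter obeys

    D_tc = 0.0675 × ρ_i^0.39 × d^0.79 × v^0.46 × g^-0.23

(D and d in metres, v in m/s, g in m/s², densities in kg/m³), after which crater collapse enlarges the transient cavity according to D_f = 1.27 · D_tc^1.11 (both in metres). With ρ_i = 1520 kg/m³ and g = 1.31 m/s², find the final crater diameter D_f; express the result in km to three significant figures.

D_f ≈ 20.0 km

v = 21700 m/s.
ρ_i^0.39 = 1520^0.39 = 17.41
d^0.79 = 161^0.79 = 55.39
v^0.46 = 21700^0.46 = 98.80
g^-0.23 = 1.31^-0.23 = 0.9398
D_tc = 0.0675 × 17.41 × 55.39 × 98.80 × 0.9398 = 6044 m
D_f = 1.27 × (6044)^1.11 = 20002 m
     = 20.00 km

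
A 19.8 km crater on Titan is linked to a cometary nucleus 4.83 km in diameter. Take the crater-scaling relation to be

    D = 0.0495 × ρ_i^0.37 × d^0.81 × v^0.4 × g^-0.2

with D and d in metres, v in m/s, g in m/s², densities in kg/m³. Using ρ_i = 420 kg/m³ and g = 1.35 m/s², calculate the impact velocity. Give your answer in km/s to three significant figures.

Rearranging for v: v = [D / (0.0495 · 420^0.37 · 4830^0.81 · 1.35^-0.2)]^(1/0.4).
D = 19800 m.
420^0.37 = 9.345
4830^0.81 = 963.8
1.35^-0.2 = 0.9417
Denominator = 0.0495 × 9.345 × 963.8 × 0.9417 = 419.8
D / 419.8 = 19800 / 419.8 = 47.17
v = 47.17^(1/0.4) = 47.17^2.5 = 15281 m/s

v ≈ 15.3 km/s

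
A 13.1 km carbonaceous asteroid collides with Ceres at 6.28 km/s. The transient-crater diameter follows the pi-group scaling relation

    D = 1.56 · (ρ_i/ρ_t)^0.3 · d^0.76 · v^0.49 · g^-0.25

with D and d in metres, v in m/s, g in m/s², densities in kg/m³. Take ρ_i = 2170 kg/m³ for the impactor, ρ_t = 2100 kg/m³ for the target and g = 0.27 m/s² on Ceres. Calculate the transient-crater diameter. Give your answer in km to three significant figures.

In SI units: d = 13100 m, v = 6280 m/s.
(ρ_i/ρ_t)^0.3 = (2170/2100)^0.3 = 1.010
d^0.76 = 13100^0.76 = 1346
v^0.49 = 6280^0.49 = 72.61
g^-0.25 = 0.27^-0.25 = 1.387
D = 1.56 × 1.010 × 1346 × 72.61 × 1.387 = 2.136 × 10^5 m
   = 213.6 km

D ≈ 214 km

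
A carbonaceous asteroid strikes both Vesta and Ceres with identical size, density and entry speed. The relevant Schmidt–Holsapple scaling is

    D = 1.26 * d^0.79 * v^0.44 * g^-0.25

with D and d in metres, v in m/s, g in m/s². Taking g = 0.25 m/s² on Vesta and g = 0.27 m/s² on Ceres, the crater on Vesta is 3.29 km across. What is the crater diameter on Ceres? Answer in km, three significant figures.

D ≈ 3.23 km

All impactor-dependent factors cancel in the ratio, leaving D_Ceres/D_Vesta = (g_Ceres/g_Vesta)^-0.25.
(0.27/0.25)^-0.25 = 1.080^-0.25 = 0.9809
D_Ceres = 0.9809 × 3.29 km = 3.23 km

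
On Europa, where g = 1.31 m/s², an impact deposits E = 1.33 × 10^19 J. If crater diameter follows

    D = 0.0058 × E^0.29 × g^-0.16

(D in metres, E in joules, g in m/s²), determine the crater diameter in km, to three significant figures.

E^0.29 = (1.33 × 10^19)^0.29 = 3.515 × 10^5
g^-0.16 = 1.31^-0.16 = 0.9577
D = 0.0058 × 3.515 × 10^5 × 0.9577 = 1952 m
   = 1.952 km

D ≈ 1.95 km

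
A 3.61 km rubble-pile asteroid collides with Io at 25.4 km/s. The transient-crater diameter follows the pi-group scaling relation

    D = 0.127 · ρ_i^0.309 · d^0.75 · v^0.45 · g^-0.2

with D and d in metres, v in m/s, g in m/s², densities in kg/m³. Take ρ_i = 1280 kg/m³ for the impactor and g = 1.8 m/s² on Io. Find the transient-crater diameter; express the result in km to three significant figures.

In SI units: d = 3610 m, v = 25400 m/s.
ρ_i^0.309 = 1280^0.309 = 9.123
d^0.75 = 3610^0.75 = 465.7
v^0.45 = 25400^0.45 = 95.98
g^-0.2 = 1.8^-0.2 = 0.8891
D = 0.127 × 9.123 × 465.7 × 95.98 × 0.8891 = 46045 m
   = 46.04 km

D ≈ 46.0 km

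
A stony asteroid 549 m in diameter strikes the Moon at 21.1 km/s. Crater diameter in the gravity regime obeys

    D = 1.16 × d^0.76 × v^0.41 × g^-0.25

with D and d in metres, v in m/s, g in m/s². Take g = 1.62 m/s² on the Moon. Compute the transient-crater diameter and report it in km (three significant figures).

In SI units: v = 21100 m/s.
d^0.76 = 549^0.76 = 120.8
v^0.41 = 21100^0.41 = 59.29
g^-0.25 = 1.62^-0.25 = 0.8864
D = 1.16 × 120.8 × 59.29 × 0.8864 = 7364 m
   = 7.364 km

D ≈ 7.36 km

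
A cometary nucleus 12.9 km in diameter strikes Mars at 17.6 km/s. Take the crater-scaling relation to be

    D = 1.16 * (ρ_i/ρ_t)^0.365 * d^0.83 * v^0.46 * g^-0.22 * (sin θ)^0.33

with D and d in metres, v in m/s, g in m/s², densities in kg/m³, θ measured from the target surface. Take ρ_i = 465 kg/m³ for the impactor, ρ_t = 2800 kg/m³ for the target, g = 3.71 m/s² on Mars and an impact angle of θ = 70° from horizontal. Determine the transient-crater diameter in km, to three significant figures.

In SI units: d = 12900 m, v = 17600 m/s.
(ρ_i/ρ_t)^0.365 = (465/2800)^0.365 = 0.5193
d^0.83 = 12900^0.83 = 2581
v^0.46 = 17600^0.46 = 89.73
g^-0.22 = 3.71^-0.22 = 0.7494
(sin 70°)^0.33 = 0.9397^0.33 = 0.9797
D = 1.16 × 0.5193 × 2581 × 89.73 × 0.7494 × 0.9797 = 1.024 × 10^5 m
   = 102.4 km

D ≈ 102 km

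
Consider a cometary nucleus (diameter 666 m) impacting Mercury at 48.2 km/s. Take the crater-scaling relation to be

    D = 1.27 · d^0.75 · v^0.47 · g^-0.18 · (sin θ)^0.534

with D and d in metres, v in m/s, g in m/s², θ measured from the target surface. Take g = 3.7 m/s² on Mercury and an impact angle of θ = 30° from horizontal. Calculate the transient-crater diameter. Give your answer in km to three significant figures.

D ≈ 14.4 km

In SI units: v = 48200 m/s.
d^0.75 = 666^0.75 = 131.1
v^0.47 = 48200^0.47 = 158.9
g^-0.18 = 3.7^-0.18 = 0.7902
(sin 30°)^0.534 = 0.5000^0.534 = 0.6906
D = 1.27 × 131.1 × 158.9 × 0.7902 × 0.6906 = 14438 m
   = 14.44 km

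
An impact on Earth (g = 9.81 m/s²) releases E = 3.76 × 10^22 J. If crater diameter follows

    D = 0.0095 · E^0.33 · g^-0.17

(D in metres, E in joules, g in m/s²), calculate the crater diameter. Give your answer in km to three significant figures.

D ≈ 182 km

E^0.33 = (3.76 × 10^22)^0.33 = 2.817 × 10^7
g^-0.17 = 9.81^-0.17 = 0.6783
D = 0.0095 × 2.817 × 10^7 × 0.6783 = 1.815 × 10^5 m
   = 181.5 km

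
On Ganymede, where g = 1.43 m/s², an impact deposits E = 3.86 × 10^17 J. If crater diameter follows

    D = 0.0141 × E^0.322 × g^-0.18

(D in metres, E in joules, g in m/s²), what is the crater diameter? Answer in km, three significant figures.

D ≈ 6.08 km

E^0.322 = (3.86 × 10^17)^0.322 = 4.601 × 10^5
g^-0.18 = 1.43^-0.18 = 0.9376
D = 0.0141 × 4.601 × 10^5 × 0.9376 = 6083 m
   = 6.083 km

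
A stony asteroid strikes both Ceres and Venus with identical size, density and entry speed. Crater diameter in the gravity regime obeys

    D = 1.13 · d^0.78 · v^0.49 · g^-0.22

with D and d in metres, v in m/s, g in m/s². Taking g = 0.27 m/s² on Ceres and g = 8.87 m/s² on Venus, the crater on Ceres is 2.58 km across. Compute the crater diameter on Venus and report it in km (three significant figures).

All impactor-dependent factors cancel in the ratio, leaving D_Venus/D_Ceres = (g_Venus/g_Ceres)^-0.22.
(8.87/0.27)^-0.22 = 32.85^-0.22 = 0.4638
D_Venus = 0.4638 × 2.58 km = 1.20 km

D ≈ 1.20 km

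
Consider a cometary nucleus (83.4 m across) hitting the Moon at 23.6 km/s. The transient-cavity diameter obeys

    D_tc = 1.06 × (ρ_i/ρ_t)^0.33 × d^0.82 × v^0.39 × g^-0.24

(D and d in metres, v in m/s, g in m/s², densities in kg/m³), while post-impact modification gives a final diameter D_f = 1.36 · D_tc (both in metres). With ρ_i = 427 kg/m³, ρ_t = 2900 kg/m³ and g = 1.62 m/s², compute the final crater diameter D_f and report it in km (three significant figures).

v = 23600 m/s.
(ρ_i/ρ_t)^0.33 = (427/2900)^0.33 = 0.5314
d^0.82 = 83.4^0.82 = 37.61
v^0.39 = 23600^0.39 = 50.75
g^-0.24 = 1.62^-0.24 = 0.8907
D_tc = 1.06 × 0.5314 × 37.61 × 50.75 × 0.8907 = 957.6 m
D_f = 1.36 × 957.6 = 1302 m
     = 1.302 km

D_f ≈ 1.30 km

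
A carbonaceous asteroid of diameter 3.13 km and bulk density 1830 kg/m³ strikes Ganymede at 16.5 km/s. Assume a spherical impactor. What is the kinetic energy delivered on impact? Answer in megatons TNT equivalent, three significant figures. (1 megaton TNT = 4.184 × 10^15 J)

E ≈ 9.56 × 10^5 Mt TNT

d = 3130 m; v = 16500 m/s.
Mass m = (π/6) ρ d³ = (π/6) × 1830 × (3130)³ = 2.938 × 10^13 kg
E = ½ m v² = 0.5 × 2.938 × 10^13 × (16500)² = 3.999 × 10^21 J
   = 3.999 × 10^21 / 4.184×10^15 = 9.558 × 10^5 Mt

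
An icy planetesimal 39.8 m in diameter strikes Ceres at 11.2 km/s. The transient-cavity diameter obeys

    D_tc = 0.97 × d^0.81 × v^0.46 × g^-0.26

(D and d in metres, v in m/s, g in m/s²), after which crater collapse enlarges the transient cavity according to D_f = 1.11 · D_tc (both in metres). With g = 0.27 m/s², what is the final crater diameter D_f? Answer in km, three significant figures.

D_f ≈ 2.18 km

v = 11200 m/s.
d^0.81 = 39.8^0.81 = 19.77
v^0.46 = 11200^0.46 = 72.89
g^-0.26 = 0.27^-0.26 = 1.406
D_tc = 0.97 × 19.77 × 72.89 × 1.406 = 1965 m
D_f = 1.11 × 1965 = 2181 m
     = 2.181 km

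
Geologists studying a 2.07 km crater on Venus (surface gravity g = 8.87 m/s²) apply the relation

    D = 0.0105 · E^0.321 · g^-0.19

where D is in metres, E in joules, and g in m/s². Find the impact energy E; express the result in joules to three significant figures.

Rearranging: E = [D / (0.0105 · g^-0.19)]^(1/0.321).
D = 2070 m.
g^-0.19 = 8.87^-0.19 = 0.6605
D / (0.0105 × 0.6605) = 2070 / (6.935 × 10^-3) = 2.985 × 10^5
E = (2.985 × 10^5)^3.1153 = 1.138 × 10^17 J

E ≈ 1.14 × 10^17 J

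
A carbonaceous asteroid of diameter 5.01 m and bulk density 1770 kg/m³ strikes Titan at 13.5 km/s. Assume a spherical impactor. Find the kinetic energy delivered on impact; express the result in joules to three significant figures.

E ≈ 1.06 × 10^13 J

v = 13500 m/s.
Mass m = (π/6) ρ d³ = (π/6) × 1770 × (5.01)³ = 1.165 × 10^5 kg
E = ½ m v² = 0.5 × 1.165 × 10^5 × (13500)² = 1.062 × 10^13 J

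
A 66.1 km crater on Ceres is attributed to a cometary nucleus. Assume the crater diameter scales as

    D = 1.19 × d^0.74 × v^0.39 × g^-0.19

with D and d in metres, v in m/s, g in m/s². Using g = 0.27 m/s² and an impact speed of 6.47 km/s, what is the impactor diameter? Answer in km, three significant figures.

d ≈ 18.1 km

Rearranging for d: d = [D / (1.19 · 6470^0.39 · 0.27^-0.19)]^(1/0.74).
D = 66100 m.
6470^0.39 = 30.64
0.27^-0.19 = 1.282
Denominator = 1.19 × 30.64 × 1.282 = 46.74
D / 46.74 = 66100 / 46.74 = 1414
d = 1414^(1/0.74) = 1414^1.3514 = 18093 m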